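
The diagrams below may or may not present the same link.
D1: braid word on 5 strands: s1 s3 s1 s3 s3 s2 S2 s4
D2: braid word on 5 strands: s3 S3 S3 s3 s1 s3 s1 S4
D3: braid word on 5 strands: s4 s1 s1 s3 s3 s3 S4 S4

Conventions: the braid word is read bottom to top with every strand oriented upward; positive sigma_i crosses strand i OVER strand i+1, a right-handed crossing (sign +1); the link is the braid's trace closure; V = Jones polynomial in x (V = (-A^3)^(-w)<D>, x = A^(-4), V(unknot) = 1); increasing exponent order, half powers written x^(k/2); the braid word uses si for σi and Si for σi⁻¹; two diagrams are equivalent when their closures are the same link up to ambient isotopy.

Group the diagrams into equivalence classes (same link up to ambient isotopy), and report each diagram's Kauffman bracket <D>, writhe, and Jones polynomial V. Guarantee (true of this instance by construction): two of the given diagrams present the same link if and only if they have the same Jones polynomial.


classes: {D1, D3} | {D2}
V(D1) = x + x^2 + 2x^3 + x^4 - x^7  [8 crossings, <D> = -A^-10 + A^2 + 2A^6 + A^10 + A^14, w = +6]
V(D2) = 1 + x + x^2 + x^3  (w +2, c 8, <D> = A^-6 + A^-2 + A^2 + A^6)
V(D3) = x + x^2 + 2x^3 + x^4 - x^7  (w +4, c 8, <D> = -A^-16 + A^-4 + 2 + A^4 + A^8)
insight: V(x) takes 2 values over 3 diagrams, fixing the grouping


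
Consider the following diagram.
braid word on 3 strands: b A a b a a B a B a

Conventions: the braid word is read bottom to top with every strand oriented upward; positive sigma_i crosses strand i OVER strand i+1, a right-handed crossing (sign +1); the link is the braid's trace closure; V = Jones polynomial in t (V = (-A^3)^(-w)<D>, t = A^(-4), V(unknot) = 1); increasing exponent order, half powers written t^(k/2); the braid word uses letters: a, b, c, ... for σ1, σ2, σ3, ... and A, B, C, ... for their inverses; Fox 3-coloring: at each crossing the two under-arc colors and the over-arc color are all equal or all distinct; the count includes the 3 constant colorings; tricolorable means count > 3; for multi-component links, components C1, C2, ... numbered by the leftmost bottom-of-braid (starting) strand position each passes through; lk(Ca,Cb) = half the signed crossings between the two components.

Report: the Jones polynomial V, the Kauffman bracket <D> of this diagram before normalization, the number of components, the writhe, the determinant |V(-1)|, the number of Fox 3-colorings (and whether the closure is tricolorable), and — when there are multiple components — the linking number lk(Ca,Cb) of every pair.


V = 2t - 2t^2 + 3t^3 - 3t^4 + 2t^5 - 2t^6 + t^7
<D> = A^-16 - 2A^-12 + 2A^-8 - 3A^-4 + 3 - 2A^4 + 2A^8 (w = +4)
1 component over 10 crossings, w = +4
9 Fox colorings among 3^10, |V(-1)| = 15: tricolorable
why: det 15 = |V(-1)|; divisible by 3, so tricolorable


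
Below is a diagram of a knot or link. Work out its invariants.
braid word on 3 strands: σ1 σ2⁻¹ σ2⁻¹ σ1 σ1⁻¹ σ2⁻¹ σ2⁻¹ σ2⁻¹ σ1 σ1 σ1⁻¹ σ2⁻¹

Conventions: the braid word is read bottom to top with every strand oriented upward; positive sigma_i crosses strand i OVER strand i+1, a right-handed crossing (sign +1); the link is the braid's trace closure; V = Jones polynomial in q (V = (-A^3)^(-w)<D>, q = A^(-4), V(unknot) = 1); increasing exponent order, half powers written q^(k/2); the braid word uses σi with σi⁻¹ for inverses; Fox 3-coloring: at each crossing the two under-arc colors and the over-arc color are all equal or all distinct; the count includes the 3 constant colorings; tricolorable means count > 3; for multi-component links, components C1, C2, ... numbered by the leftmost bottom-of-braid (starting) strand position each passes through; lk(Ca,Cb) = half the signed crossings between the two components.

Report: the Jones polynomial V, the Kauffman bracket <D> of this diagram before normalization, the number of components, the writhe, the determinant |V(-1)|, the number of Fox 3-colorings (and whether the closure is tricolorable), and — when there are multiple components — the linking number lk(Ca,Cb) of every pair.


V = q^-8 - 2q^-7 + 2q^-6 - 3q^-5 + 3q^-4 - 2q^-3 + 2q^-2 - q^-1 + 1
<D> = A^-12 - A^-8 + 2A^-4 - 2 + 3A^4 - 3A^8 + 2A^12 - 2A^16 + A^20 (w = -4)
1 component over 12 crossings, w = -4
3 Fox colorings among 3^12, |V(-1)| = 17: not tricolorable
why: the span of V is 8, forcing >= 8 crossings in any diagram


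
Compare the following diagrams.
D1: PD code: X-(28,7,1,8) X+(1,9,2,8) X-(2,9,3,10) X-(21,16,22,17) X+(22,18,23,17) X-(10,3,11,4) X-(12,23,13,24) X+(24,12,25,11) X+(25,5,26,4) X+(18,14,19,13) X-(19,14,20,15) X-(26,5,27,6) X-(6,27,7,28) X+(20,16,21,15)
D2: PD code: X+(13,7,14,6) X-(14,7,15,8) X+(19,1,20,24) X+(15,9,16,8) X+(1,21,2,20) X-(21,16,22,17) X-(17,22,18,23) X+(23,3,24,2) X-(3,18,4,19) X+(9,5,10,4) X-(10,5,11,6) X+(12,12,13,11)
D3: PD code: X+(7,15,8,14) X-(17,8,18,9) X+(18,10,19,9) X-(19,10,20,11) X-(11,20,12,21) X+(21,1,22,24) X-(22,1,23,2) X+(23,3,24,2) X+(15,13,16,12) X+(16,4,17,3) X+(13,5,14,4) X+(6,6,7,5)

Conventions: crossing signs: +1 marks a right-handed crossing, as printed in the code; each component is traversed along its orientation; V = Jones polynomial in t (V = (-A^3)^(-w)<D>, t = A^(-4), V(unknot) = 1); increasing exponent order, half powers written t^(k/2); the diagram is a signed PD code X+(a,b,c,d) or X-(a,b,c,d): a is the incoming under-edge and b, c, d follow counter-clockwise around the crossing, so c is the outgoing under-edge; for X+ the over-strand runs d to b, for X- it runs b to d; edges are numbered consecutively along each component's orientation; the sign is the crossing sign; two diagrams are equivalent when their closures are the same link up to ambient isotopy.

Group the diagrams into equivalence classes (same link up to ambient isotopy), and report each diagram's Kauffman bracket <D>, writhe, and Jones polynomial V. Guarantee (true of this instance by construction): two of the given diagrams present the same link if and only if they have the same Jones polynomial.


grouping into links: {D1} | {D2} | {D3}
V(D1) = -t^-4 + t^-3 + t^-1  (w -2, c 14, <D> = A^-2 + A^6 - A^10)
V(D2) = -t^-3 + 2t^-2 - 2t^-1 + 3 - 2t + 2t^2 - t^3  (w +2, c 12, <D> = -A^-6 + 2A^-2 - 2A^2 + 3A^6 - 2A^10 + 2A^14 - A^18)
V(D3) = 1  [12 crossings, <D> = A^12, w = +4]
why: comparing 3 Jones polynomials yields 3 groups


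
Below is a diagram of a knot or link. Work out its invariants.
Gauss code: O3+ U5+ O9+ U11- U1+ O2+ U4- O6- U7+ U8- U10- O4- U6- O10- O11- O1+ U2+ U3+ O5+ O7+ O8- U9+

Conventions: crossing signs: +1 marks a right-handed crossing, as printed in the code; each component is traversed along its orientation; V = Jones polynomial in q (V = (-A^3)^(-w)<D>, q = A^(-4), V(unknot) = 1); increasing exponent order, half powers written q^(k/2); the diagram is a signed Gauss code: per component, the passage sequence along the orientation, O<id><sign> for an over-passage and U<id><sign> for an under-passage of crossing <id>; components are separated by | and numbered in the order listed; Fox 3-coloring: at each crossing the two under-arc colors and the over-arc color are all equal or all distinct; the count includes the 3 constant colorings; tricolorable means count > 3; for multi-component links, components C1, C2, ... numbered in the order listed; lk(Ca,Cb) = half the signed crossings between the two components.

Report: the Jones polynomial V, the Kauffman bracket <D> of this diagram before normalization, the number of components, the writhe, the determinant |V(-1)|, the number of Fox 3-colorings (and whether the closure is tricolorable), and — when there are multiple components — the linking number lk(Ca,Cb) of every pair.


Jones polynomial: V(q) = -q^-3 + q^-2 - q^-1 + 3 - q + q^2 - q^3
<D> = A^-9 - A^-5 + A^-1 - 3A^3 + A^7 - A^11 + A^15; writhe +1
components 1, writhe +1 (11 crossings)
3-colorings: 27 of 3^11, det 9 — tricolorable
note: |V(-1)| = 9: so tricolorable, since 3 divides 9


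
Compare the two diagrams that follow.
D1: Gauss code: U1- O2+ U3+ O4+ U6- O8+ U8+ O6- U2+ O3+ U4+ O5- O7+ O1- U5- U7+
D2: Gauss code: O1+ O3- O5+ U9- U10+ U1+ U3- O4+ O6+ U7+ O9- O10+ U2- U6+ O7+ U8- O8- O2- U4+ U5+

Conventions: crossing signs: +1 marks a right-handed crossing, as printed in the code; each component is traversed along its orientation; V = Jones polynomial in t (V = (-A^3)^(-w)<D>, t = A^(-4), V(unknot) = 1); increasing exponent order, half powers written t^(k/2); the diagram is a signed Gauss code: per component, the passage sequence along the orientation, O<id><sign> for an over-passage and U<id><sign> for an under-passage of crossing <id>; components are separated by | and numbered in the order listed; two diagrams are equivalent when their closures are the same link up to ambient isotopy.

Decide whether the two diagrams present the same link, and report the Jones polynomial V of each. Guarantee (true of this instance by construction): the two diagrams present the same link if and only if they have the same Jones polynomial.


same link: no
V(D1) = t + t^3 - t^4  [8 crossings, <D> = -A^-10 + A^-6 + A^2, w = +2]
V(D2) = 1  (w +2, c 10, <D> = A^6)
note: V(t) takes 2 values over 2 diagrams, fixing the grouping


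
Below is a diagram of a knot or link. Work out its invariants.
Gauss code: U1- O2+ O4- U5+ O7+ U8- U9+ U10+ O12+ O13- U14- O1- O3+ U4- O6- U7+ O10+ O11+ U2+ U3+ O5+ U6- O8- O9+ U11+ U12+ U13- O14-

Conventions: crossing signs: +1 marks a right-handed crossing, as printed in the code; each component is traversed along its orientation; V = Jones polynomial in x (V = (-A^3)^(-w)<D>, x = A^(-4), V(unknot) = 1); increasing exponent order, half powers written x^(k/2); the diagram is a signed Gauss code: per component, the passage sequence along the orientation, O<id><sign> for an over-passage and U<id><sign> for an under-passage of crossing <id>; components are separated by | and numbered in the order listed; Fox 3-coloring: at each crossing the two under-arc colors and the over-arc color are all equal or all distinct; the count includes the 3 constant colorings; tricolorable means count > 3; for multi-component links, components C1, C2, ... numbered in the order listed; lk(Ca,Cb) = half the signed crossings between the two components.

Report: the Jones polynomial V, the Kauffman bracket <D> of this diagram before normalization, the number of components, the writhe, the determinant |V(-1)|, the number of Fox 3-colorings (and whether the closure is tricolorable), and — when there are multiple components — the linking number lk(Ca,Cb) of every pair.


V(x) = x^-2 - 2x^-1 + 3 - 3x + 4x^2 - 3x^3 + 2x^4 - 2x^5 + x^6
bracket: A^-18 - 2A^-14 + 2A^-10 - 3A^-6 + 4A^-2 - 3A^2 + 3A^6 - 2A^10 + A^14, w = +2
1 component, writhe +2, over 14 crossings
det 21, colorings 9 of 3^14 — tricolorable
observation: w = +2 (over 14 crossings) is diagram-only; (-A^3)^(-2) removes it from V


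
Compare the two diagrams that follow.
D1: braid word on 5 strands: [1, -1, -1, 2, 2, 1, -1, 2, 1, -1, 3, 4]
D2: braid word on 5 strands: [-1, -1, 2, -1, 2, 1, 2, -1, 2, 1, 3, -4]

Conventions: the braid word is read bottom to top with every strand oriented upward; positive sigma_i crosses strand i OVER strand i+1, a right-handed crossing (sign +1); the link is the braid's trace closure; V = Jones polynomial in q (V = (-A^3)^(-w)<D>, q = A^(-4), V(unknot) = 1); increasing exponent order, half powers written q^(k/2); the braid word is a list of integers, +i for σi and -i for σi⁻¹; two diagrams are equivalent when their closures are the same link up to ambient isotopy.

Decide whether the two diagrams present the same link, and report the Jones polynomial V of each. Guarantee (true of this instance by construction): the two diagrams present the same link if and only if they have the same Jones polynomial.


equivalent: yes
D1 (bracket -A^-4 + 1 + A^8; 12 crossings at w = +4): V = q + q^3 - q^4
V(D2) = q + q^3 - q^4  [12 crossings, <D> = -A^-10 + A^-6 + A^2, w = +2]
observation: one V(q) for all 2 diagrams — one class (guaranteed)


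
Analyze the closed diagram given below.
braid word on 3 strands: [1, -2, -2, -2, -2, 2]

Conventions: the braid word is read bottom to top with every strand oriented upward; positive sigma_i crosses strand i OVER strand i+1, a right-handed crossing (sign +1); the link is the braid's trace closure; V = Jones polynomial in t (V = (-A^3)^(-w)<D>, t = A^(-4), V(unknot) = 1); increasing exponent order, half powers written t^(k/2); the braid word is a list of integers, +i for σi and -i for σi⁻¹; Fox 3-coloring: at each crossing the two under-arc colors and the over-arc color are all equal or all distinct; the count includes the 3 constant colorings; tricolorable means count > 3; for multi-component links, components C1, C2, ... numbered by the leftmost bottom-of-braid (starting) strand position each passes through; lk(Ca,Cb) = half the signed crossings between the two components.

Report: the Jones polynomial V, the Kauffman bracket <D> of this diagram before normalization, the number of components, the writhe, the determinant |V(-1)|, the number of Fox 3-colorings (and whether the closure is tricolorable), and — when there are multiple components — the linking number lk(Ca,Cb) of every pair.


Jones polynomial: V(t) = -t^-4 + t^-3 + t^-1
<D> = A^-2 + A^6 - A^10; writhe -2
components 1, writhe -2 (6 crossings)
3-colorings: 9 of 3^6, det 3 — tricolorable
note: |V(-1)| = 3: so tricolorable, since 3 divides 3


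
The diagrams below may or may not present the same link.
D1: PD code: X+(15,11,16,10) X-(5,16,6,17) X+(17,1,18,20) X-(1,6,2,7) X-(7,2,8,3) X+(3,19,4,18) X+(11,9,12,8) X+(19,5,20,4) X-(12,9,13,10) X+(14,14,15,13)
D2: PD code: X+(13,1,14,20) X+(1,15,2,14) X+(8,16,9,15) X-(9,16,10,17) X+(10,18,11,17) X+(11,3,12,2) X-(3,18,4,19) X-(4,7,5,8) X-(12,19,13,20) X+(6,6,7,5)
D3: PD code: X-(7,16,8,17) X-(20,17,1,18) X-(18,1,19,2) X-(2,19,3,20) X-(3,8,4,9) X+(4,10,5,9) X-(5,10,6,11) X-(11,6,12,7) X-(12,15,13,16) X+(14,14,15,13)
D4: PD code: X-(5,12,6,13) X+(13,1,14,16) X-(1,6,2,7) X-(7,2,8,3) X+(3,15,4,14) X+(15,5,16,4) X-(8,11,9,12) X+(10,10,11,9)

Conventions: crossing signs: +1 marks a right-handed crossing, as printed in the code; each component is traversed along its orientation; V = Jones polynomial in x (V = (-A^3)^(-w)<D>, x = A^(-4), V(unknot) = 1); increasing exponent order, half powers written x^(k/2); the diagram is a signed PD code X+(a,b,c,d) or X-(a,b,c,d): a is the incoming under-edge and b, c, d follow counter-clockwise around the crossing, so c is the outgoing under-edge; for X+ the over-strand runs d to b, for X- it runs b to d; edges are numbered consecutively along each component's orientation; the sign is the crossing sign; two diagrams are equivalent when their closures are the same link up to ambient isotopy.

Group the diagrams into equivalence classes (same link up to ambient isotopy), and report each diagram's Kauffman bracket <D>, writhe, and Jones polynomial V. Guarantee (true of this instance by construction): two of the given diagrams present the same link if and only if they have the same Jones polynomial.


equivalence classes: {D1, D4} | {D2} | {D3}
D1 (bracket -A^-6 + 2A^-2 - 2A^2 + 3A^6 - 2A^10 + 2A^14 - A^18; 10 crossings at w = +2): V = -x^-3 + 2x^-2 - 2x^-1 + 3 - 2x + 2x^2 - x^3
V(D2) = 1  [10 crossings, <D> = A^6, w = +2]
V(D3) = x^-8 - 2x^-7 + x^-6 - 2x^-5 + 2x^-4 + x^-2  (w -6, c 10, <D> = A^-10 + 2A^-2 - 2A^2 + A^6 - 2A^10 + A^14)
V(D4) = -x^-3 + 2x^-2 - 2x^-1 + 3 - 2x + 2x^2 - x^3  (w 0, c 8, <D> = -A^-12 + 2A^-8 - 2A^-4 + 3 - 2A^4 + 2A^8 - A^12)
key observation: 3 classes among 4 diagrams; unequal V(x) rules out equality


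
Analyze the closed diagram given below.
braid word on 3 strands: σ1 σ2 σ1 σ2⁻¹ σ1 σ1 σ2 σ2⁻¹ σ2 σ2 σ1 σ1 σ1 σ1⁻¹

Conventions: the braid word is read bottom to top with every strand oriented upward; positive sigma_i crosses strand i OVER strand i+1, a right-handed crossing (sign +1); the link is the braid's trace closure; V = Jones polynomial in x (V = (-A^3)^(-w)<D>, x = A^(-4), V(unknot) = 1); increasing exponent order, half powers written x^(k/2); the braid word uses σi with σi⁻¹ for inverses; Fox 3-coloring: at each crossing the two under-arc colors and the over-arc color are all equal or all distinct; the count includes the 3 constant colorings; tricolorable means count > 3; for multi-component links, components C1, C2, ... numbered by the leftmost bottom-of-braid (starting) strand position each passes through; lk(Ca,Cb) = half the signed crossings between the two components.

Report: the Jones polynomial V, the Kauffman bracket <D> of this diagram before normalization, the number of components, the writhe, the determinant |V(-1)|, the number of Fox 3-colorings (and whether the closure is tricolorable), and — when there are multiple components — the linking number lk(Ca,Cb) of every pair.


V = x^3 + x^5 - x^8
<D> = -A^-8 + A^4 + A^12 (w = +8)
1 component over 14 crossings, w = +8
9 Fox colorings among 3^14, |V(-1)| = 3: tricolorable
why: w = +8 (over 14 crossings) is diagram-only; (-A^3)^(-8) removes it from V


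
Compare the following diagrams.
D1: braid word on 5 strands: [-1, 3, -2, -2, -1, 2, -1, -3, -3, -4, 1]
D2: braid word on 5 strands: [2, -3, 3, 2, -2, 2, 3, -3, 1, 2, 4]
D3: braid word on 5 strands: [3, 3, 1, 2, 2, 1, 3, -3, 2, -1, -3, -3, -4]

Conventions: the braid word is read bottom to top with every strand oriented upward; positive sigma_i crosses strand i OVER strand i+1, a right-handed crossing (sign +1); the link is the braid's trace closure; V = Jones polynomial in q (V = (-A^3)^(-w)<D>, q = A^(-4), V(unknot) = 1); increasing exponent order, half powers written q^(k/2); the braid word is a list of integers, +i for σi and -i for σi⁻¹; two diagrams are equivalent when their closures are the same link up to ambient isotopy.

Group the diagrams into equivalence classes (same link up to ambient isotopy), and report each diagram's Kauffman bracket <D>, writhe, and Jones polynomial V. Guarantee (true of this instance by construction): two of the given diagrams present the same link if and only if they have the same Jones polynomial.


equivalence classes: {D1} | {D2, D3}
D1 (bracket A^-13 - A^-9 + A^-5 + A^3; 11 crossings at w = -5): V = -q^(-9/2) - q^(-5/2) + q^(-3/2) - q^(-1/2)
V(D2) = -q^(1/2) - q^(3/2) - q^(5/2) + q^(9/2)  [11 crossings, <D> = -A^-3 + A^5 + A^9 + A^13, w = +5]
V(D3) = -q^(1/2) - q^(3/2) - q^(5/2) + q^(9/2)  (w +3, c 13, <D> = -A^-9 + A^-1 + A^3 + A^7)
observation: 2 classes among 3 diagrams; unequal V(q) rules out equality


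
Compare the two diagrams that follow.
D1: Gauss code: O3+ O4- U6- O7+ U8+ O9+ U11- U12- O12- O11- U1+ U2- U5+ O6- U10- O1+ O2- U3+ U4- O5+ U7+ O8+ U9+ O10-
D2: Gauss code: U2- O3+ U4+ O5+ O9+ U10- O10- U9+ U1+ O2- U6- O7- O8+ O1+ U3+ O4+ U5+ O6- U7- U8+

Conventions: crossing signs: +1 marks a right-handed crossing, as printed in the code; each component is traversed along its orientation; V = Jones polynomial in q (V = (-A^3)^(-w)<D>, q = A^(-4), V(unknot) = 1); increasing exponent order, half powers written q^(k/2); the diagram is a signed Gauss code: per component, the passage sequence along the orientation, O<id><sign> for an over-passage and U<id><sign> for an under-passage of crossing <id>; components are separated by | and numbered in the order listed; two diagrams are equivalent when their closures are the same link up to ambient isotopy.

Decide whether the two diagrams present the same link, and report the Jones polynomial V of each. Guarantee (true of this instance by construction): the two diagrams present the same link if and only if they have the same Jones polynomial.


same link: yes
V(D1) = q^-1 - 1 + 2q - 2q^2 + 2q^3 - 2q^4 + q^5  [12 crossings, <D> = A^-20 - 2A^-16 + 2A^-12 - 2A^-8 + 2A^-4 - 1 + A^4, w = 0]
V(D2) = q^-1 - 1 + 2q - 2q^2 + 2q^3 - 2q^4 + q^5  (w +2, c 10, <D> = A^-14 - 2A^-10 + 2A^-6 - 2A^-2 + 2A^2 - A^6 + A^10)
note: Reidemeister moves carry D1 (12 crossings) to D2 (10)


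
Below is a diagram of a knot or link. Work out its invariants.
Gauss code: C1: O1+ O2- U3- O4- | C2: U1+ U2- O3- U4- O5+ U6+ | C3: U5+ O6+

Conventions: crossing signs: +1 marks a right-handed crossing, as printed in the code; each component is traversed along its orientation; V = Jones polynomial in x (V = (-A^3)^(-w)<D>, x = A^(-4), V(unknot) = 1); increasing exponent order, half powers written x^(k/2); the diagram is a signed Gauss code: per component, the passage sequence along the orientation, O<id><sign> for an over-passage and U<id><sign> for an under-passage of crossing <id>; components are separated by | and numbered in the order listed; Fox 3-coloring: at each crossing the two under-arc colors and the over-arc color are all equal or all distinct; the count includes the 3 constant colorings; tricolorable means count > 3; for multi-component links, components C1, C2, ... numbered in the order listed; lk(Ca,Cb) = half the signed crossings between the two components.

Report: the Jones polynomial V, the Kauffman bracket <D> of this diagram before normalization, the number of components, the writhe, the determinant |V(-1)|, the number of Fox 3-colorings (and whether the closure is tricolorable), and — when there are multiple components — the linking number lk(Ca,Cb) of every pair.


Jones polynomial: V(x) = x^-2 + 2 + x^2
<D> = A^-8 + 2 + A^8; writhe 0
components 3, writhe 0 (6 crossings)
linking number lk(C1,C2) = -1
lk(C1,C3): 0
lk(C2,C3) = +1
3-colorings: 3 of 3^6, det 4 — not tricolorable
note: w = 0 (over 6 crossings) is diagram-only; (-A^3)^(0) removes it from V


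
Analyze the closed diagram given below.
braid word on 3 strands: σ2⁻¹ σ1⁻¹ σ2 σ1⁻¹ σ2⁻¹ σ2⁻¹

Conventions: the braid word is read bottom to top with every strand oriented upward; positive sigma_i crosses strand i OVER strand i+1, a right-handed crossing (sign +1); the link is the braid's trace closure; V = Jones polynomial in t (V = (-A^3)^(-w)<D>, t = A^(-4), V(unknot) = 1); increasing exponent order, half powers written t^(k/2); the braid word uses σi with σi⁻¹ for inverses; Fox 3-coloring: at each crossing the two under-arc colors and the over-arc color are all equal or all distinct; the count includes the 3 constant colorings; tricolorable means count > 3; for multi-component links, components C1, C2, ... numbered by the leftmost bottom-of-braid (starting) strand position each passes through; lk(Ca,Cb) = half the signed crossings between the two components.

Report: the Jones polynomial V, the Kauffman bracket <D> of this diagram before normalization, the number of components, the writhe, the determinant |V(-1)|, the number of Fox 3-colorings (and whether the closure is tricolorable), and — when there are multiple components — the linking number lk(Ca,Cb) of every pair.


V(t) = -t^-6 + t^-5 - t^-4 + 2t^-3 - t^-2 + t^-1
bracket: A^-8 - A^-4 + 2 - A^4 + A^8 - A^12, w = -4
1 component, writhe -4, over 6 crossings
det 7, colorings 3 of 3^6 — not tricolorable
observation: the span of V is 5, forcing >= 5 crossings in any diagram


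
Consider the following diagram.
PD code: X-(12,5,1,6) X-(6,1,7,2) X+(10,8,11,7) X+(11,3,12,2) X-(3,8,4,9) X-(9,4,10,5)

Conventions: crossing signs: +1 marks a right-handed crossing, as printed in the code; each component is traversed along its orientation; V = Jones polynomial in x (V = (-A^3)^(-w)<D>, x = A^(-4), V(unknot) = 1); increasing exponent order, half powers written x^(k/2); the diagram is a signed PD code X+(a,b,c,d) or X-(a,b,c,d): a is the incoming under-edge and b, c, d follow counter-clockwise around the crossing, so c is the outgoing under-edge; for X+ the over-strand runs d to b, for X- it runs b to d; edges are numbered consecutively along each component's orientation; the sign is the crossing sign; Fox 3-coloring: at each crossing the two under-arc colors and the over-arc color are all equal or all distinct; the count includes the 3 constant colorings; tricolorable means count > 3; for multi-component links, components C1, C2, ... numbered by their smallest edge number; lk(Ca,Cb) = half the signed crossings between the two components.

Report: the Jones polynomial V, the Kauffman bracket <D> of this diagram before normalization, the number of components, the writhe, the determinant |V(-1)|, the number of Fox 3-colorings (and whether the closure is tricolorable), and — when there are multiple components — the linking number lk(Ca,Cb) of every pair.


Jones polynomial: V(x) = -x^-4 + x^-3 + x^-1
<D> = A^-2 + A^6 - A^10; writhe -2
components 1, writhe -2 (6 crossings)
3-colorings: 9 of 3^6, det 3 — tricolorable
note: w = -2 shifts under R1 moves; the (-A^3)^(2) factor cancels that in V


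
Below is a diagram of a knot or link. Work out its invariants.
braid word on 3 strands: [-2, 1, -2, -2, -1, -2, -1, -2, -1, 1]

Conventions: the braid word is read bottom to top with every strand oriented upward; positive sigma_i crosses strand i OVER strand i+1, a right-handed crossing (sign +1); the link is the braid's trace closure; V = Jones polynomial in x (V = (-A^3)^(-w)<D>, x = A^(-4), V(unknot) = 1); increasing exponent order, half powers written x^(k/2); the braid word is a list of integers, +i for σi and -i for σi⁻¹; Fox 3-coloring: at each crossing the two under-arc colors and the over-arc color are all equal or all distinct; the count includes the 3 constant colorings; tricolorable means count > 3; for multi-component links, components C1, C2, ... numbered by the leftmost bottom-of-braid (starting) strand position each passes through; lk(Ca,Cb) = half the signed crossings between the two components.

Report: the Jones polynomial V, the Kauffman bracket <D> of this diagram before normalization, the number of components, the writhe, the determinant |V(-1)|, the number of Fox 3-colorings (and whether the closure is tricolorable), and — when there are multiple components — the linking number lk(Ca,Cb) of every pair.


V(x) = x^-8 - 2x^-7 + x^-6 - 2x^-5 + 2x^-4 + x^-2
bracket: A^-10 + 2A^-2 - 2A^2 + A^6 - 2A^10 + A^14, w = -6
1 component, writhe -6, over 10 crossings
det 9, colorings 27 of 3^10 — tricolorable
observation: the word shrinks to σ2⁻¹ σ1 σ2⁻¹ σ2⁻¹ σ1⁻¹ σ2⁻¹ σ1⁻¹ σ2⁻¹ after cancelling


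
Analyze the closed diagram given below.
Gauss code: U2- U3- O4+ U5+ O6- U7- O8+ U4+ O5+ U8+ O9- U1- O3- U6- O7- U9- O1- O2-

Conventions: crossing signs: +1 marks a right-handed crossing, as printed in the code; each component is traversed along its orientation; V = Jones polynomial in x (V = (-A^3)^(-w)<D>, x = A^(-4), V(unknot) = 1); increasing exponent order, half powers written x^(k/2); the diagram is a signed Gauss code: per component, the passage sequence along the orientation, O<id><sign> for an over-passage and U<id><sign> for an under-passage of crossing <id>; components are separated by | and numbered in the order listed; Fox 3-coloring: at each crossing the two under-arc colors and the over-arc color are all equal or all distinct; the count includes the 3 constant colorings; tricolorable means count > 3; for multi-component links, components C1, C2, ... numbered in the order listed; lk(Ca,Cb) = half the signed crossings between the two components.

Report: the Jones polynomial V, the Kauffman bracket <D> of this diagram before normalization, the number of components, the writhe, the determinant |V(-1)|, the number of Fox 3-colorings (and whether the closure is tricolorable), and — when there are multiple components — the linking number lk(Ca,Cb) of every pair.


V = -x^-6 + 2x^-5 - 4x^-4 + 5x^-3 - 4x^-2 + 5x^-1 - 3 + 2x - x^2
<D> = A^-17 - 2A^-13 + 3A^-9 - 5A^-5 + 4A^-1 - 5A^3 + 4A^7 - 2A^11 + A^15 (w = -3)
1 component over 9 crossings, w = -3
9 Fox colorings among 3^9, |V(-1)| = 27: tricolorable
why: det 27 = |V(-1)|; divisible by 3, so tricolorable


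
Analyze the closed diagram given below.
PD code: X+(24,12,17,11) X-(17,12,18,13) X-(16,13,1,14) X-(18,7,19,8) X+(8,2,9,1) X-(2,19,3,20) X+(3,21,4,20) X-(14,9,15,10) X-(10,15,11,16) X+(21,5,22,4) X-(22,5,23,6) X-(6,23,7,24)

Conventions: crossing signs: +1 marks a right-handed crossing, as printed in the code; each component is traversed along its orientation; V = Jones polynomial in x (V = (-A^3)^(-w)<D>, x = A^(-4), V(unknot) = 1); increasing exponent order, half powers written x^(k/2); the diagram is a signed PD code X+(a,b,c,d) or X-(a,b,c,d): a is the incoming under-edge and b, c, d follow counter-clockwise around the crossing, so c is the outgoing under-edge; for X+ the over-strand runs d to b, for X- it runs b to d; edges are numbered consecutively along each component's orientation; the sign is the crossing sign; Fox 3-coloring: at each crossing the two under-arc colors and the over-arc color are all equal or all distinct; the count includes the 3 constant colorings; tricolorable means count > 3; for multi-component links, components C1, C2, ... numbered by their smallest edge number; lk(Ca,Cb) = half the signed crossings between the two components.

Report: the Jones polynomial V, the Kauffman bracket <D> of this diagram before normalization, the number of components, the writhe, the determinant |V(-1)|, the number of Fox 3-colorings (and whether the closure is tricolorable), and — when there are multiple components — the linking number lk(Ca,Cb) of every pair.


Jones polynomial: V(x) = x^(-13/2) - x^(-11/2) + x^(-9/2) - 2x^(-7/2) - x^(-3/2)
<D> = -A^-6 - 2A^2 + A^6 - A^10 + A^14; writhe -4
components 2, writhe -4 (12 crossings)
linking number lk(C1,C2) = -1
3-colorings: 9 of 3^12, det 6 — tricolorable
note: w = -4 (over 12 crossings) is diagram-only; (-A^3)^(4) removes it from V


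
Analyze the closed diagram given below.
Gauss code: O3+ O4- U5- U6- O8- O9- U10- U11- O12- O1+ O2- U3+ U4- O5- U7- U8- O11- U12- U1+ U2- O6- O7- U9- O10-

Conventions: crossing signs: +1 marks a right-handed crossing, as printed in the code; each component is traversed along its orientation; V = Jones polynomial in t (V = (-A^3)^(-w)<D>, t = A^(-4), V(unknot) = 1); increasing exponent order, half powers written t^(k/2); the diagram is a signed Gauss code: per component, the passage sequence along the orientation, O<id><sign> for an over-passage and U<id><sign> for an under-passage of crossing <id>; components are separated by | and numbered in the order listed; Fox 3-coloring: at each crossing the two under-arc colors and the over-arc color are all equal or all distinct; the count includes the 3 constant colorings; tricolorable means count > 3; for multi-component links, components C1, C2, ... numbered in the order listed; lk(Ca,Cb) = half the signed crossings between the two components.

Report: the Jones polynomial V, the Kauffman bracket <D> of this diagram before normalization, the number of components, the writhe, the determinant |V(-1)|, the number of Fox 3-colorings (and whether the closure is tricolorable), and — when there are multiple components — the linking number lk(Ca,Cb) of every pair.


V = -t^-8 + t^-5 + t^-3
<D> = A^-12 + A^-4 - A^8 (w = -8)
1 component over 12 crossings, w = -8
9 Fox colorings among 3^12, |V(-1)| = 3: tricolorable
why: V spans 5 powers of t: at least 5 crossings in any diagram


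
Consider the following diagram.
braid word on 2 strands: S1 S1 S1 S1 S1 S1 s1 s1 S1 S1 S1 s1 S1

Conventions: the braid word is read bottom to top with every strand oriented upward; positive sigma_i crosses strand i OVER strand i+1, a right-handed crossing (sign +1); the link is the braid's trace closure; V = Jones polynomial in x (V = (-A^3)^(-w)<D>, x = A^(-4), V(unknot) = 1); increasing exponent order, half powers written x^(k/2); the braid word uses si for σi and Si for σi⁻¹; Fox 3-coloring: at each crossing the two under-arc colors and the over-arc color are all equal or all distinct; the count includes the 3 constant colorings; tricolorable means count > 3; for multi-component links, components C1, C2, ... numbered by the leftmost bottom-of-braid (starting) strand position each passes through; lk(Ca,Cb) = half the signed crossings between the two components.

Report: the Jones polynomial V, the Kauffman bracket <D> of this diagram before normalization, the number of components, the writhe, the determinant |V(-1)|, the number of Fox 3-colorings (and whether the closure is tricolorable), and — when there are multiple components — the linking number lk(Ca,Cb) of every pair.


V(x) = -x^-10 + x^-9 - x^-8 + x^-7 - x^-6 + x^-5 + x^-3
bracket: -A^-9 - A^-1 + A^3 - A^7 + A^11 - A^15 + A^19, w = -7
1 component, writhe -7, over 13 crossings
det 7, colorings 3 of 3^13 — not tricolorable
observation: inverse pairs cancel, leaving σ1⁻¹ σ1⁻¹ σ1⁻¹ σ1⁻¹ σ1⁻¹ σ1⁻¹ σ1⁻¹


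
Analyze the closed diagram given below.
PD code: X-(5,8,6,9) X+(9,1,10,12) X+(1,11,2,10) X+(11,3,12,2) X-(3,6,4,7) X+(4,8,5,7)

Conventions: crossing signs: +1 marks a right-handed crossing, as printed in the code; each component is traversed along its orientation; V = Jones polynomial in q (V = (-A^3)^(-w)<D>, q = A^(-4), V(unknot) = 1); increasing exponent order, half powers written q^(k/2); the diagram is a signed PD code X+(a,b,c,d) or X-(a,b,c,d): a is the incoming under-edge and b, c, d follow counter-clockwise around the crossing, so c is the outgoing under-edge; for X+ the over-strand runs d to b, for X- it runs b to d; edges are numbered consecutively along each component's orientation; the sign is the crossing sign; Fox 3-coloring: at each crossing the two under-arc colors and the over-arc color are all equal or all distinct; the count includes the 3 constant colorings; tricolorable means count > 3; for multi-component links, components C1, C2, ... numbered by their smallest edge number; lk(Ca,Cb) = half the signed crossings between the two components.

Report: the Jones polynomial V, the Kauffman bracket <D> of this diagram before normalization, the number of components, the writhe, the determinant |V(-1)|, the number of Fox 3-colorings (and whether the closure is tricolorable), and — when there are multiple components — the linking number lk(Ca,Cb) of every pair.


V = q + q^3 - q^4
<D> = -A^-10 + A^-6 + A^2 (w = +2)
1 component over 6 crossings, w = +2
9 Fox colorings among 3^6, |V(-1)| = 3: tricolorable
why: det 3 = |V(-1)|; divisible by 3, so tricolorable


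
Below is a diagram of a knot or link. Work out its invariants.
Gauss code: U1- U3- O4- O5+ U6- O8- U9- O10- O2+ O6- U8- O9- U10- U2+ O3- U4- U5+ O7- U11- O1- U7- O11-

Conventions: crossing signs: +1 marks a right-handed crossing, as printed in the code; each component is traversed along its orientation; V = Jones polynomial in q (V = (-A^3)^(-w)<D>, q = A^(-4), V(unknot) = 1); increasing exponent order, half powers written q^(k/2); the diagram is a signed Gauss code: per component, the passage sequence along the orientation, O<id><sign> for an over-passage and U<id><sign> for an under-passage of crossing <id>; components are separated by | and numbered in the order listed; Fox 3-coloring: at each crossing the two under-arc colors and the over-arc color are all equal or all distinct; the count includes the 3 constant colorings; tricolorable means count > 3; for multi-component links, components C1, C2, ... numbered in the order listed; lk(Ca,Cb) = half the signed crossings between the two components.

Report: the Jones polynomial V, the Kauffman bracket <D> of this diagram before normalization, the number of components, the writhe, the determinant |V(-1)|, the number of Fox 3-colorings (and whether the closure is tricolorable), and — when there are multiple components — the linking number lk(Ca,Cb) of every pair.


V = q^-8 - 2q^-7 + q^-6 - 2q^-5 + 2q^-4 + q^-2
<D> = -A^-13 - 2A^-5 + 2A^-1 - A^3 + 2A^7 - A^11 (w = -7)
1 component over 11 crossings, w = -7
27 Fox colorings among 3^11, |V(-1)| = 9: tricolorable
why: det 9 = |V(-1)|; divisible by 3, so tricolorable


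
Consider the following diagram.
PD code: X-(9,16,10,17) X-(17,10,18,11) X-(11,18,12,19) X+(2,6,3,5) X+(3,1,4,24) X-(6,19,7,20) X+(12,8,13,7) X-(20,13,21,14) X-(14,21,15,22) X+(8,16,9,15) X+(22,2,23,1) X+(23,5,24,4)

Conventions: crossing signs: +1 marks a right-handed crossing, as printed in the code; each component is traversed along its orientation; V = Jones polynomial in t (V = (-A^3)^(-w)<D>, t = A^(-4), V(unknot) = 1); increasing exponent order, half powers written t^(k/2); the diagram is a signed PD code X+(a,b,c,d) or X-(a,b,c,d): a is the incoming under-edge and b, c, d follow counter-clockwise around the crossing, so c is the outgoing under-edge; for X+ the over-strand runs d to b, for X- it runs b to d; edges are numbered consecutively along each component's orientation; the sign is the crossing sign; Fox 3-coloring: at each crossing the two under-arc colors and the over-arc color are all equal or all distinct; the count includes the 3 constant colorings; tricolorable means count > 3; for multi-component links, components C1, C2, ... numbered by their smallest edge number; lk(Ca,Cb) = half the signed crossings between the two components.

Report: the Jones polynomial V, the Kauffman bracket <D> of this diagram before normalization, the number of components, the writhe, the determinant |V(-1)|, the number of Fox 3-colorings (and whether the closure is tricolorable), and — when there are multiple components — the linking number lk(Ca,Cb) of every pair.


V = -t^-5 + t^-4 - 2t^-3 + 4t^-2 - 3t^-1 + 4 - 3t + 2t^2 - t^3
<D> = -A^-12 + 2A^-8 - 3A^-4 + 4 - 3A^4 + 4A^8 - 2A^12 + A^16 - A^20 (w = 0)
1 component over 12 crossings, w = 0
9 Fox colorings among 3^12, |V(-1)| = 21: tricolorable
why: V spans 8 powers of t: at least 8 crossings in any diagram


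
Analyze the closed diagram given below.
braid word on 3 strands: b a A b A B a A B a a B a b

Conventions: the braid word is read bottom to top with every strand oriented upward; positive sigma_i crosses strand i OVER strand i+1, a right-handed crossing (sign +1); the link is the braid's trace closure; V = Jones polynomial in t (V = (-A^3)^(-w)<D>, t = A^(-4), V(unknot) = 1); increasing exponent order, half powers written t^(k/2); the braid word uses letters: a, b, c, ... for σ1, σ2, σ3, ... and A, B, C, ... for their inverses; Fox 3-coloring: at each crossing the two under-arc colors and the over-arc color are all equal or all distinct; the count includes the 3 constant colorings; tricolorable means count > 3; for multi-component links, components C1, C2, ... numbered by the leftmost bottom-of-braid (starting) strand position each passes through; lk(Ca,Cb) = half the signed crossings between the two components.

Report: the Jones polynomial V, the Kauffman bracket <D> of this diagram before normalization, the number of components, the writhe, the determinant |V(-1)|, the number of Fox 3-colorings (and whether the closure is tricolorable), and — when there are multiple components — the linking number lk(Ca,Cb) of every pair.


Jones polynomial: V(t) = -t^-2 + 2t^-1 - 3 + 5t - 4t^2 + 5t^3 - 4t^4 + 2t^5 - t^6
<D> = -A^-18 + 2A^-14 - 4A^-10 + 5A^-6 - 4A^-2 + 5A^2 - 3A^6 + 2A^10 - A^14; writhe +2
components 1, writhe +2 (14 crossings)
3-colorings: 9 of 3^14, det 27 — tricolorable
note: V spans 8 powers of t: at least 8 crossings in any diagram


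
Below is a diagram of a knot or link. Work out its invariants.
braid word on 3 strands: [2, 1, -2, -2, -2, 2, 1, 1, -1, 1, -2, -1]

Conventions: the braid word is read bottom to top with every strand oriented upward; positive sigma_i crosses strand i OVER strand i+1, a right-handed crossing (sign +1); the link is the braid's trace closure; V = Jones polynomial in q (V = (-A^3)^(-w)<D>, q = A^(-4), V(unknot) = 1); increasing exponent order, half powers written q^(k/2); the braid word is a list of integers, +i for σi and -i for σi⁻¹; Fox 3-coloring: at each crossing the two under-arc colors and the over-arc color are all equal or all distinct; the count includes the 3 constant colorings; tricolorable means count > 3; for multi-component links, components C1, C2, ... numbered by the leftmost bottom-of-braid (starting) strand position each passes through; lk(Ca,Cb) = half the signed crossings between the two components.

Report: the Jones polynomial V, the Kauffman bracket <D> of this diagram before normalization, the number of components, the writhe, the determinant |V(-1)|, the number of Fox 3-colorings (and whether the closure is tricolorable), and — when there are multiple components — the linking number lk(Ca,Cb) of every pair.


V(q) = -q^-3 + q^-2 - q^-1 + 3 - q + q^2 - q^3
bracket: -A^-12 + A^-8 - A^-4 + 3 - A^4 + A^8 - A^12, w = 0
1 component, writhe 0, over 12 crossings
det 9, colorings 27 of 3^12 — tricolorable
observation: w = 0 (over 12 crossings) is diagram-only; (-A^3)^(0) removes it from V
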